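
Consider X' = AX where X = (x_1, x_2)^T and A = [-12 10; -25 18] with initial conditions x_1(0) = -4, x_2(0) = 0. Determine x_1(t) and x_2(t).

Coefficient matrix A = [[-12, 10], [-25, 18]].
Characteristic polynomial det(A - λI) = λ^2 - 6λ + 34 = 0.
Eigenvalues λ = 3 ± 5i (complex conjugate pair).
For λ=3+5i: an eigenvector is (1,1) - i(-1,-2) = (1 + i, 1 + 2i).
A real fundamental pair from Re and Im of e^((3+5i)t)v: X_1 = e^(3t)(cos(5t)·(1,1) + sin(5t)·(-1,-2)), X_2 = e^(3t)(sin(5t)·(1,1) - cos(5t)·(-1,-2)).
General solution: K_1X_1 + K_2X_2.
Applying x_1(0)=-4, x_2(0)=0 gives K_1=-8, K_2=4.

x_1(t) = 12e^(3t)sin(5t) - 4e^(3t)cos(5t), x_2(t) = 20e^(3t)sin(5t)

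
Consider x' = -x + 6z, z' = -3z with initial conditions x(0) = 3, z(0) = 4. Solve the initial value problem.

Coefficient matrix A = [[-1, 6], [0, -3]].
Characteristic polynomial det(A - λI) = λ^2 + 4λ + 3 = 0.
Eigenvalues λ = -3, -1.
For λ=-3: (A-λI) row 1 is [2, 6], so an eigenvector is (3, -1).
For λ=-1: (A-λI) row 1 is [0, 6], so an eigenvector is (1, 0).
General solution: c_1e^(-3t)(3,-1) + c_2e^(-t)(1,0).
Applying x(0)=3, z(0)=4 gives c_1=-4, c_2=15.

x(t) = 15e^(-t) - 12e^(-3t), z(t) = 4e^(-3t)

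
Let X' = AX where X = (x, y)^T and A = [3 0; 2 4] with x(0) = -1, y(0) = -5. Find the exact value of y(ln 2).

A = [[3,0],[2,4]]; eigenvalues λ = 4, 3.
Eigenvectors: (0,1) for λ=4, (-1,2) for λ=3.
From the initial condition, c_1 = -7, c_2 = 1.
y(ln 2) = (-7)(2^4)(1) + (1)(2^3)(2) = -96.

-96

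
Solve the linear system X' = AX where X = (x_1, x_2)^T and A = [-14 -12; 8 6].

Coefficient matrix A = [[-14, -12], [8, 6]].
Characteristic polynomial det(A - λI) = λ^2 + 8λ + 12 = 0.
Eigenvalues λ = -6, -2.
For λ=-6: (A-λI) row 1 is [-8, -12], so an eigenvector is (-3, 2).
For λ=-2: (A-λI) row 1 is [-12, -12], so an eigenvector is (-1, 1).
General solution: c_1e^(-6t)(-3,2) + c_2e^(-2t)(-1,1).

x_1(t) = -3c_1e^(-6t) - c_2e^(-2t), x_2(t) = 2c_1e^(-6t) + c_2e^(-2t)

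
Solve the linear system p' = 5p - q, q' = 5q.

p(t) = K_1e^(5t) + K_2te^(5t) + 3K_2e^(5t), q(t) = -K_2e^(5t)

Coefficient matrix A = [[5, -1], [0, 5]].
Characteristic polynomial det(A - λI) = λ^2 - 10λ + 25 = 0.
Single eigenvalue λ = 5 with algebraic multiplicity 2.
Eigenvector v = (1,0); generalized eigenvector w with (A-λI)w=v is (3,-1).
General solution: e^(5t)[K_1·v + K_2·(t·v + w)].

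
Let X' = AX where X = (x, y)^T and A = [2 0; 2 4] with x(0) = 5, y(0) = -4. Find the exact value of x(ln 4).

A = [[2,0],[2,4]]; eigenvalues λ = 4, 2.
Eigenvectors: (0,-1) for λ=4, (1,-1) for λ=2.
From the initial condition, c_1 = -1, c_2 = 5.
x(ln 4) = (-1)(4^4)(0) + (5)(4^2)(1) = 80.

80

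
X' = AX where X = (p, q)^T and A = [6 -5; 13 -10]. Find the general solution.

p(t) = -2K_1e^(-2t)sin(t) + K_1e^(-2t)cos(t) + K_2e^(-2t)sin(t) + 2K_2e^(-2t)cos(t), q(t) = -3K_1e^(-2t)sin(t) + 2K_1e^(-2t)cos(t) + 2K_2e^(-2t)sin(t) + 3K_2e^(-2t)cos(t)

Coefficient matrix A = [[6, -5], [13, -10]].
Characteristic polynomial det(A - λI) = λ^2 + 4λ + 5 = 0.
Eigenvalues λ = -2 ± i (complex conjugate pair).
For λ=-2+i: an eigenvector is (1,2) - i(-2,-3) = (1 + 2i, 2 + 3i).
A real fundamental pair from Re and Im of e^((-2+i)t)v: X_1 = e^(-2t)(cos(t)·(1,2) + sin(t)·(-2,-3)), X_2 = e^(-2t)(sin(t)·(1,2) - cos(t)·(-2,-3)).
General solution: K_1X_1 + K_2X_2.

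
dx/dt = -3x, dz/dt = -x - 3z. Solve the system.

Coefficient matrix A = [[-3, 0], [-1, -3]].
Characteristic polynomial det(A - λI) = λ^2 + 6λ + 9 = 0.
Single eigenvalue λ = -3 with algebraic multiplicity 2.
Eigenvector v = (0,-1); generalized eigenvector w with (A-λI)w=v is (1,0).
General solution: e^(-3t)[c_1·v + c_2·(t·v + w)].

x(t) = c_2e^(-3t), z(t) = -c_1e^(-3t) - c_2te^(-3t)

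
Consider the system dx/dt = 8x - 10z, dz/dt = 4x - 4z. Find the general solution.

Coefficient matrix A = [[8, -10], [4, -4]].
Characteristic polynomial det(A - λI) = λ^2 - 4λ + 8 = 0.
Eigenvalues λ = 2 ± 2i (complex conjugate pair).
For λ=2+2i: an eigenvector is (2,1) - i(1,1) = (2 - i, 1 - i).
A real fundamental pair from Re and Im of e^((2+2i)t)v: X_1 = e^(2t)(cos(2t)·(2,1) + sin(2t)·(1,1)), X_2 = e^(2t)(sin(2t)·(2,1) - cos(2t)·(1,1)).
General solution: c_1X_1 + c_2X_2.

x(t) = c_1e^(2t)sin(2t) + 2c_1e^(2t)cos(2t) + 2c_2e^(2t)sin(2t) - c_2e^(2t)cos(2t), z(t) = c_1e^(2t)sin(2t) + c_1e^(2t)cos(2t) + c_2e^(2t)sin(2t) - c_2e^(2t)cos(2t)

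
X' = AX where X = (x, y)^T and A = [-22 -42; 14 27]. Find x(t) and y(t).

x(t) = -3c_1e^(6t) - 2c_2e^(-t), y(t) = 2c_1e^(6t) + c_2e^(-t)

Coefficient matrix A = [[-22, -42], [14, 27]].
Characteristic polynomial det(A - λI) = λ^2 - 5λ - 6 = 0.
Eigenvalues λ = 6, -1.
For λ=6: (A-λI) row 1 is [-28, -42], so an eigenvector is (-3, 2).
For λ=-1: (A-λI) row 1 is [-21, -42], so an eigenvector is (-2, 1).
General solution: c_1e^(6t)(-3,2) + c_2e^(-t)(-2,1).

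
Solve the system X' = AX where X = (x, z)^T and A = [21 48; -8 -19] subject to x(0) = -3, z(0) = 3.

Coefficient matrix A = [[21, 48], [-8, -19]].
Characteristic polynomial det(A - λI) = λ^2 - 2λ - 15 = 0.
Eigenvalues λ = -3, 5.
For λ=-3: (A-λI) row 1 is [24, 48], so an eigenvector is (2, -1).
For λ=5: (A-λI) row 1 is [16, 48], so an eigenvector is (3, -1).
General solution: K_1e^(-3t)(2,-1) + K_2e^(5t)(3,-1).
Applying x(0)=-3, z(0)=3 gives K_1=-6, K_2=3.

x(t) = 9e^(5t) - 12e^(-3t), z(t) = -3e^(5t) + 6e^(-3t)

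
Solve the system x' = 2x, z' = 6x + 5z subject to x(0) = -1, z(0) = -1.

x(t) = -e^(2t), z(t) = -3e^(5t) + 2e^(2t)

Coefficient matrix A = [[2, 0], [6, 5]].
Characteristic polynomial det(A - λI) = λ^2 - 7λ + 10 = 0.
Eigenvalues λ = 2, 5.
For λ=2: (A-λI) row 2 is [6, 3], so an eigenvector is (-1, 2).
For λ=5: (A-λI) row 1 is [-3, 0], so an eigenvector is (0, -1).
General solution: c_1e^(2t)(-1,2) + c_2e^(5t)(0,-1).
Applying x(0)=-1, z(0)=-1 gives c_1=1, c_2=3.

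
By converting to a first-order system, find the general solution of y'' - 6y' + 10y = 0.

y(t) = K_1e^(3t)cos(t) + K_2e^(3t)sin(t)

Let x_1 = y, x_2 = y'. Then x_1' = x_2 and x_2' = -10x_1 + 6x_2.
A = [[0,1],[-10,6]]; det(A-λI) = λ^2 - 6λ + 10.
Eigenvalues λ = 3 ± i.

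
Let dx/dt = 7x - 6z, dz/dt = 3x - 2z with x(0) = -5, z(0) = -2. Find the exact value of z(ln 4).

-764

A = [[7,-6],[3,-2]]; eigenvalues λ = 4, 1.
Eigenvectors: (2,1) for λ=4, (-1,-1) for λ=1.
From the initial condition, c_1 = -3, c_2 = -1.
z(ln 4) = (-3)(4^4)(1) + (-1)(4^1)(-1) = -764.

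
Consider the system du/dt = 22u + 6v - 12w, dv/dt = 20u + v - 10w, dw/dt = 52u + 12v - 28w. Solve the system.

Coefficient matrix A = [[22, 6, -12], [20, 1, -10], [52, 12, -28]].
det(A - λI) = 0 gives eigenvalues λ = -2, -4, 1.
For λ=-2: eigenvector (1,0,2).
For λ=-4: eigenvector (0,2,1).
For λ=1: eigenvector (2,1,4).
General solution: c_1e^(-2t)(1,0,2) + c_2e^(-4t)(0,2,1) + c_3e^(t)(2,1,4).

u(t) = c_1e^(-2t) + 2c_3e^(t), v(t) = 2c_2e^(-4t) + c_3e^(t), w(t) = 2c_1e^(-2t) + c_2e^(-4t) + 4c_3e^(t)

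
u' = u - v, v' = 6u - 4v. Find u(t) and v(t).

Coefficient matrix A = [[1, -1], [6, -4]].
Characteristic polynomial det(A - λI) = λ^2 + 3λ + 2 = 0.
Eigenvalues λ = -2, -1.
For λ=-2: (A-λI) row 1 is [3, -1], so an eigenvector is (1, 3).
For λ=-1: (A-λI) row 1 is [2, -1], so an eigenvector is (1, 2).
General solution: K_1e^(-2t)(1,3) + K_2e^(-t)(1,2).

u(t) = K_1e^(-2t) + K_2e^(-t), v(t) = 3K_1e^(-2t) + 2K_2e^(-t)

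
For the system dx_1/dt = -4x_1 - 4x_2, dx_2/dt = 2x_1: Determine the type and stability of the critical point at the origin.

A = [[-4,-4],[2,0]]; det(A-λI) = λ^2 + 4λ + 8.
λ = -2 ± 2i: negative real part.

stable spiral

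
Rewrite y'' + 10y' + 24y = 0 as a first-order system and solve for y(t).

Let x_1 = y, x_2 = y'. Then x_1' = x_2 and x_2' = -24x_1 - 10x_2.
A = [[0,1],[-24,-10]]; det(A-λI) = λ^2 + 10λ + 24.
Eigenvalues λ = -4, -6 with eigenvectors (1,-4), (1,-6).

y(t) = C_1e^(-4t) + C_2e^(-6t)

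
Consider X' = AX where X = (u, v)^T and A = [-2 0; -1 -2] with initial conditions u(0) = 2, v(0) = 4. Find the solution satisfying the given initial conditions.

u(t) = 2e^(-2t), v(t) = -2te^(-2t) + 4e^(-2t)

Coefficient matrix A = [[-2, 0], [-1, -2]].
Characteristic polynomial det(A - λI) = λ^2 + 4λ + 4 = 0.
Single eigenvalue λ = -2 with algebraic multiplicity 2.
Eigenvector v = (0,1); generalized eigenvector w with (A-λI)w=v is (-1,2).
General solution: e^(-2t)[K_1·v + K_2·(t·v + w)].
Applying u(0)=2, v(0)=4 gives K_1=8, K_2=-2.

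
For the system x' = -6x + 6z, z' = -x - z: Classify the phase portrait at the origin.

stable node

A = [[-6,6],[-1,-1]]; det(A-λI) = λ^2 + 7λ + 12.
λ = -3, -4: both negative.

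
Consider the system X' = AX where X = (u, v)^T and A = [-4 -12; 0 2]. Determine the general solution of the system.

Coefficient matrix A = [[-4, -12], [0, 2]].
Characteristic polynomial det(A - λI) = λ^2 + 2λ - 8 = 0.
Eigenvalues λ = -4, 2.
For λ=-4: (A-λI) row 1 is [0, -12], so an eigenvector is (-1, 0).
For λ=2: (A-λI) row 1 is [-6, -12], so an eigenvector is (-2, 1).
General solution: c_1e^(-4t)(-1,0) + c_2e^(2t)(-2,1).

u(t) = -c_1e^(-4t) - 2c_2e^(2t), v(t) = c_2e^(2t)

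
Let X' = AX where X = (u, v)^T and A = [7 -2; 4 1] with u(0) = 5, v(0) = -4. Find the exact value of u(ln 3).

3159

A = [[7,-2],[4,1]]; eigenvalues λ = 3, 5.
Eigenvectors: (-1,-2) for λ=3, (1,1) for λ=5.
From the initial condition, c_1 = 9, c_2 = 14.
u(ln 3) = (9)(3^3)(-1) + (14)(3^5)(1) = 3159.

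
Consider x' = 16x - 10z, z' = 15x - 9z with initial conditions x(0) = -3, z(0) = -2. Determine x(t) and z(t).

Coefficient matrix A = [[16, -10], [15, -9]].
Characteristic polynomial det(A - λI) = λ^2 - 7λ + 6 = 0.
Eigenvalues λ = 6, 1.
For λ=6: (A-λI) row 1 is [10, -10], so an eigenvector is (-1, -1).
For λ=1: (A-λI) row 1 is [15, -10], so an eigenvector is (2, 3).
General solution: C_1e^(6t)(-1,-1) + C_2e^(t)(2,3).
Applying x(0)=-3, z(0)=-2 gives C_1=5, C_2=1.

x(t) = -5e^(6t) + 2e^(t), z(t) = -5e^(6t) + 3e^(t)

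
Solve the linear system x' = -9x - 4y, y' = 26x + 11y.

x(t) = -c_1e^(t)sin(2t) - c_1e^(t)cos(2t) - c_2e^(t)sin(2t) + c_2e^(t)cos(2t), y(t) = 2c_1e^(t)sin(2t) + 3c_1e^(t)cos(2t) + 3c_2e^(t)sin(2t) - 2c_2e^(t)cos(2t)

Coefficient matrix A = [[-9, -4], [26, 11]].
Characteristic polynomial det(A - λI) = λ^2 - 2λ + 5 = 0.
Eigenvalues λ = 1 ± 2i (complex conjugate pair).
For λ=1+2i: an eigenvector is (-1,3) - i(-1,2) = (-1 + i, 3 - 2i).
A real fundamental pair from Re and Im of e^((1+2i)t)v: X_1 = e^(t)(cos(2t)·(-1,3) + sin(2t)·(-1,2)), X_2 = e^(t)(sin(2t)·(-1,3) - cos(2t)·(-1,2)).
General solution: c_1X_1 + c_2X_2.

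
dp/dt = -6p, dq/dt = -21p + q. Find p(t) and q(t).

Coefficient matrix A = [[-6, 0], [-21, 1]].
Characteristic polynomial det(A - λI) = λ^2 + 5λ - 6 = 0.
Eigenvalues λ = -6, 1.
For λ=-6: (A-λI) row 2 is [-21, 7], so an eigenvector is (1, 3).
For λ=1: (A-λI) row 1 is [-7, 0], so an eigenvector is (0, -1).
General solution: C_1e^(-6t)(1,3) + C_2e^(t)(0,-1).

p(t) = C_1e^(-6t), q(t) = 3C_1e^(-6t) - C_2e^(t)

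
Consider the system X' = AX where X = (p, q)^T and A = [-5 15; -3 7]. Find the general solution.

Coefficient matrix A = [[-5, 15], [-3, 7]].
Characteristic polynomial det(A - λI) = λ^2 - 2λ + 10 = 0.
Eigenvalues λ = 1 ± 3i (complex conjugate pair).
For λ=1+3i: an eigenvector is (2,1) - i(1,0) = (2 - i, 1).
A real fundamental pair from Re and Im of e^((1+3i)t)v: X_1 = e^(t)(cos(3t)·(2,1) + sin(3t)·(1,0)), X_2 = e^(t)(sin(3t)·(2,1) - cos(3t)·(1,0)).
General solution: K_1X_1 + K_2X_2.

p(t) = K_1e^(t)sin(3t) + 2K_1e^(t)cos(3t) + 2K_2e^(t)sin(3t) - K_2e^(t)cos(3t), q(t) = K_1e^(t)cos(3t) + K_2e^(t)sin(3t)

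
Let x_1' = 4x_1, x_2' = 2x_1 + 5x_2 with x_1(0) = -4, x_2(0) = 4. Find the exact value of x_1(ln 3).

A = [[4,0],[2,5]]; eigenvalues λ = 4, 5.
Eigenvectors: (1,-2) for λ=4, (0,-1) for λ=5.
From the initial condition, c_1 = -4, c_2 = 4.
x_1(ln 3) = (-4)(3^4)(1) + (4)(3^5)(0) = -324.

-324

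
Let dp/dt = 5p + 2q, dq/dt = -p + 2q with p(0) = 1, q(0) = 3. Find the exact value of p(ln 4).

1600

A = [[5,2],[-1,2]]; eigenvalues λ = 4, 3.
Eigenvectors: (2,-1) for λ=4, (-1,1) for λ=3.
From the initial condition, c_1 = 4, c_2 = 7.
p(ln 4) = (4)(4^4)(2) + (7)(4^3)(-1) = 1600.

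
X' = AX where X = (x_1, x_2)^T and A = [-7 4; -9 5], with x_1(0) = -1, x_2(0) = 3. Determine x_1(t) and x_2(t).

x_1(t) = 18te^(-t) - e^(-t), x_2(t) = 27te^(-t) + 3e^(-t)

Coefficient matrix A = [[-7, 4], [-9, 5]].
Characteristic polynomial det(A - λI) = λ^2 + 2λ + 1 = 0.
Single eigenvalue λ = -1 with algebraic multiplicity 2.
Eigenvector v = (-2,-3); generalized eigenvector w with (A-λI)w=v is (-1,-2).
General solution: e^(-t)[C_1·v + C_2·(t·v + w)].
Applying x_1(0)=-1, x_2(0)=3 gives C_1=5, C_2=-9.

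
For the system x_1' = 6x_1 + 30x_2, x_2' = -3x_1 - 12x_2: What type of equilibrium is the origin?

stable spiral

A = [[6,30],[-3,-12]]; det(A-λI) = λ^2 + 6λ + 18.
λ = -3 ± 3i: negative real part.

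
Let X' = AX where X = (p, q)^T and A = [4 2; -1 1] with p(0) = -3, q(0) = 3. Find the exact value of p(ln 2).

A = [[4,2],[-1,1]]; eigenvalues λ = 3, 2.
Eigenvectors: (2,-1) for λ=3, (-1,1) for λ=2.
From the initial condition, c_1 = 0, c_2 = 3.
p(ln 2) = (0)(2^3)(2) + (3)(2^2)(-1) = -12.

-12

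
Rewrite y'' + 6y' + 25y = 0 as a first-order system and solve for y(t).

y(t) = C_1e^(-3t)cos(4t) + C_2e^(-3t)sin(4t)

Let x_1 = y, x_2 = y'. Then x_1' = x_2 and x_2' = -25x_1 - 6x_2.
A = [[0,1],[-25,-6]]; det(A-λI) = λ^2 + 6λ + 25.
Eigenvalues λ = -3 ± 4i.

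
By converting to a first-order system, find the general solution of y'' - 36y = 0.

Let x_1 = y, x_2 = y'. Then x_1' = x_2 and x_2' = 36x_1.
A = [[0,1],[36,0]]; det(A-λI) = λ^2 - 36.
Eigenvalues λ = 6, -6 with eigenvectors (1,6), (1,-6).

y(t) = C_1e^(6t) + C_2e^(-6t)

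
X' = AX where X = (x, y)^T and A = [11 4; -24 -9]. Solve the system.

x(t) = -c_1e^(-t) - c_2e^(3t), y(t) = 3c_1e^(-t) + 2c_2e^(3t)

Coefficient matrix A = [[11, 4], [-24, -9]].
Characteristic polynomial det(A - λI) = λ^2 - 2λ - 3 = 0.
Eigenvalues λ = -1, 3.
For λ=-1: (A-λI) row 1 is [12, 4], so an eigenvector is (-1, 3).
For λ=3: (A-λI) row 1 is [8, 4], so an eigenvector is (-1, 2).
General solution: c_1e^(-t)(-1,3) + c_2e^(3t)(-1,2).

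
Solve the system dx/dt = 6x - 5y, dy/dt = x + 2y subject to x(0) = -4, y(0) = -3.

x(t) = 7e^(4t)sin(t) - 4e^(4t)cos(t), y(t) = 2e^(4t)sin(t) - 3e^(4t)cos(t)

Coefficient matrix A = [[6, -5], [1, 2]].
Characteristic polynomial det(A - λI) = λ^2 - 8λ + 17 = 0.
Eigenvalues λ = 4 ± i (complex conjugate pair).
For λ=4+i: an eigenvector is (-1,0) - i(-2,-1) = (-1 + 2i, 0 + i).
A real fundamental pair from Re and Im of e^((4+i)t)v: X_1 = e^(4t)(cos(t)·(-1,0) + sin(t)·(-2,-1)), X_2 = e^(4t)(sin(t)·(-1,0) - cos(t)·(-2,-1)).
General solution: C_1X_1 + C_2X_2.
Applying x(0)=-4, y(0)=-3 gives C_1=-2, C_2=-3.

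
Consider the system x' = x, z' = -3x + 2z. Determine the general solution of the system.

Coefficient matrix A = [[1, 0], [-3, 2]].
Characteristic polynomial det(A - λI) = λ^2 - 3λ + 2 = 0.
Eigenvalues λ = 1, 2.
For λ=1: (A-λI) row 2 is [-3, 1], so an eigenvector is (1, 3).
For λ=2: (A-λI) row 1 is [-1, 0], so an eigenvector is (0, 1).
General solution: C_1e^(t)(1,3) + C_2e^(2t)(0,1).

x(t) = C_1e^(t), z(t) = 3C_1e^(t) + C_2e^(2t)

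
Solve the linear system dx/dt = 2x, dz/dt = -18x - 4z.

x(t) = -C_1e^(2t), z(t) = 3C_1e^(2t) + C_2e^(-4t)

Coefficient matrix A = [[2, 0], [-18, -4]].
Characteristic polynomial det(A - λI) = λ^2 + 2λ - 8 = 0.
Eigenvalues λ = 2, -4.
For λ=2: (A-λI) row 2 is [-18, -6], so an eigenvector is (-1, 3).
For λ=-4: (A-λI) row 1 is [6, 0], so an eigenvector is (0, 1).
General solution: C_1e^(2t)(-1,3) + C_2e^(-4t)(0,1).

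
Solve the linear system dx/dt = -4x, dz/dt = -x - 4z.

x(t) = c_2e^(-4t), z(t) = -c_1e^(-4t) - c_2te^(-4t) - 2c_2e^(-4t)

Coefficient matrix A = [[-4, 0], [-1, -4]].
Characteristic polynomial det(A - λI) = λ^2 + 8λ + 16 = 0.
Single eigenvalue λ = -4 with algebraic multiplicity 2.
Eigenvector v = (0,-1); generalized eigenvector w with (A-λI)w=v is (1,-2).
General solution: e^(-4t)[c_1·v + c_2·(t·v + w)].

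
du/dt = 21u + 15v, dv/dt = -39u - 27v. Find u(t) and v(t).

Coefficient matrix A = [[21, 15], [-39, -27]].
Characteristic polynomial det(A - λI) = λ^2 + 6λ + 18 = 0.
Eigenvalues λ = -3 ± 3i (complex conjugate pair).
For λ=-3+3i: an eigenvector is (1,-2) - i(-2,3) = (1 + 2i, -2 - 3i).
A real fundamental pair from Re and Im of e^((-3+3i)t)v: X_1 = e^(-3t)(cos(3t)·(1,-2) + sin(3t)·(-2,3)), X_2 = e^(-3t)(sin(3t)·(1,-2) - cos(3t)·(-2,3)).
General solution: C_1X_1 + C_2X_2.

u(t) = -2C_1e^(-3t)sin(3t) + C_1e^(-3t)cos(3t) + C_2e^(-3t)sin(3t) + 2C_2e^(-3t)cos(3t), v(t) = 3C_1e^(-3t)sin(3t) - 2C_1e^(-3t)cos(3t) - 2C_2e^(-3t)sin(3t) - 3C_2e^(-3t)cos(3t)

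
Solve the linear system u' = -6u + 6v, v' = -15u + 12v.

u(t) = K_1e^(3t)sin(3t) + K_1e^(3t)cos(3t) + K_2e^(3t)sin(3t) - K_2e^(3t)cos(3t), v(t) = K_1e^(3t)sin(3t) + 2K_1e^(3t)cos(3t) + 2K_2e^(3t)sin(3t) - K_2e^(3t)cos(3t)

Coefficient matrix A = [[-6, 6], [-15, 12]].
Characteristic polynomial det(A - λI) = λ^2 - 6λ + 18 = 0.
Eigenvalues λ = 3 ± 3i (complex conjugate pair).
For λ=3+3i: an eigenvector is (1,2) - i(1,1) = (1 - i, 2 - i).
A real fundamental pair from Re and Im of e^((3+3i)t)v: X_1 = e^(3t)(cos(3t)·(1,2) + sin(3t)·(1,1)), X_2 = e^(3t)(sin(3t)·(1,2) - cos(3t)·(1,1)).
General solution: K_1X_1 + K_2X_2.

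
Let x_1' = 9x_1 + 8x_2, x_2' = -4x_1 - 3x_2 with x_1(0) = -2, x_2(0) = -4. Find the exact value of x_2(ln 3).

1428

A = [[9,8],[-4,-3]]; eigenvalues λ = 5, 1.
Eigenvectors: (2,-1) for λ=5, (-1,1) for λ=1.
From the initial condition, c_1 = -6, c_2 = -10.
x_2(ln 3) = (-6)(3^5)(-1) + (-10)(3^1)(1) = 1428.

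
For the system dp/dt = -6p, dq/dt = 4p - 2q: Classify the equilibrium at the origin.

stable node

A = [[-6,0],[4,-2]]; det(A-λI) = λ^2 + 8λ + 12.
λ = -6, -2: both negative.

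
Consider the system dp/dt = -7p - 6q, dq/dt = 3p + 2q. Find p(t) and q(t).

p(t) = -K_1e^(-t) + 2K_2e^(-4t), q(t) = K_1e^(-t) - K_2e^(-4t)

Coefficient matrix A = [[-7, -6], [3, 2]].
Characteristic polynomial det(A - λI) = λ^2 + 5λ + 4 = 0.
Eigenvalues λ = -1, -4.
For λ=-1: (A-λI) row 1 is [-6, -6], so an eigenvector is (-1, 1).
For λ=-4: (A-λI) row 1 is [-3, -6], so an eigenvector is (2, -1).
General solution: K_1e^(-t)(-1,1) + K_2e^(-4t)(2,-1).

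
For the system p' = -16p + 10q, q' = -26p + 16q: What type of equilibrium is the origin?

center

A = [[-16,10],[-26,16]]; det(A-λI) = λ^2 + 4.
λ = 0 ± 2i: zero real part.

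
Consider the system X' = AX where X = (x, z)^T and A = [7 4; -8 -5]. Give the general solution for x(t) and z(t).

Coefficient matrix A = [[7, 4], [-8, -5]].
Characteristic polynomial det(A - λI) = λ^2 - 2λ - 3 = 0.
Eigenvalues λ = -1, 3.
For λ=-1: (A-λI) row 1 is [8, 4], so an eigenvector is (1, -2).
For λ=3: (A-λI) row 1 is [4, 4], so an eigenvector is (-1, 1).
General solution: K_1e^(-t)(1,-2) + K_2e^(3t)(-1,1).

x(t) = K_1e^(-t) - K_2e^(3t), z(t) = -2K_1e^(-t) + K_2e^(3t)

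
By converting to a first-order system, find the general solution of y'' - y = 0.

Let x_1 = y, x_2 = y'. Then x_1' = x_2 and x_2' = x_1.
A = [[0,1],[1,0]]; det(A-λI) = λ^2 - 1.
Eigenvalues λ = -1, 1 with eigenvectors (1,-1), (1,1).

y(t) = K_1e^(-t) + K_2e^(t)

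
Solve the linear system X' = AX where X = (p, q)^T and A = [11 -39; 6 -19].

Coefficient matrix A = [[11, -39], [6, -19]].
Characteristic polynomial det(A - λI) = λ^2 + 8λ + 25 = 0.
Eigenvalues λ = -4 ± 3i (complex conjugate pair).
For λ=-4+3i: an eigenvector is (-3,-1) - i(-2,-1) = (-3 + 2i, -1 + i).
A real fundamental pair from Re and Im of e^((-4+3i)t)v: X_1 = e^(-4t)(cos(3t)·(-3,-1) + sin(3t)·(-2,-1)), X_2 = e^(-4t)(sin(3t)·(-3,-1) - cos(3t)·(-2,-1)).
General solution: C_1X_1 + C_2X_2.

p(t) = -2C_1e^(-4t)sin(3t) - 3C_1e^(-4t)cos(3t) - 3C_2e^(-4t)sin(3t) + 2C_2e^(-4t)cos(3t), q(t) = -C_1e^(-4t)sin(3t) - C_1e^(-4t)cos(3t) - C_2e^(-4t)sin(3t) + C_2e^(-4t)cos(3t)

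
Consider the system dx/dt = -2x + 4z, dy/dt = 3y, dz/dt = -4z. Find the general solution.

x(t) = C_1e^(-2t) - 2C_3e^(-4t), y(t) = C_2e^(3t), z(t) = C_3e^(-4t)

Coefficient matrix A = [[-2, 0, 4], [0, 3, 0], [0, 0, -4]].
det(A - λI) = 0 gives eigenvalues λ = -2, 3, -4.
For λ=-2: eigenvector (1,0,0).
For λ=3: eigenvector (0,1,0).
For λ=-4: eigenvector (-2,0,1).
General solution: C_1e^(-2t)(1,0,0) + C_2e^(3t)(0,1,0) + C_3e^(-4t)(-2,0,1).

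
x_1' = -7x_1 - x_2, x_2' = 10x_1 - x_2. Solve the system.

x_1(t) = K_1e^(-4t)sin(t) - K_2e^(-4t)cos(t), x_2(t) = -3K_1e^(-4t)sin(t) - K_1e^(-4t)cos(t) - K_2e^(-4t)sin(t) + 3K_2e^(-4t)cos(t)

Coefficient matrix A = [[-7, -1], [10, -1]].
Characteristic polynomial det(A - λI) = λ^2 + 8λ + 17 = 0.
Eigenvalues λ = -4 ± i (complex conjugate pair).
For λ=-4+i: an eigenvector is (0,-1) - i(1,-3) = (0 - i, -1 + 3i).
A real fundamental pair from Re and Im of e^((-4+i)t)v: X_1 = e^(-4t)(cos(t)·(0,-1) + sin(t)·(1,-3)), X_2 = e^(-4t)(sin(t)·(0,-1) - cos(t)·(1,-3)).
General solution: K_1X_1 + K_2X_2.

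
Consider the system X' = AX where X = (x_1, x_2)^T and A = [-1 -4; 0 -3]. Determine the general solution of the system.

Coefficient matrix A = [[-1, -4], [0, -3]].
Characteristic polynomial det(A - λI) = λ^2 + 4λ + 3 = 0.
Eigenvalues λ = -3, -1.
For λ=-3: (A-λI) row 1 is [2, -4], so an eigenvector is (-2, -1).
For λ=-1: (A-λI) row 1 is [0, -4], so an eigenvector is (-1, 0).
General solution: K_1e^(-3t)(-2,-1) + K_2e^(-t)(-1,0).

x_1(t) = -2K_1e^(-3t) - K_2e^(-t), x_2(t) = -K_1e^(-3t)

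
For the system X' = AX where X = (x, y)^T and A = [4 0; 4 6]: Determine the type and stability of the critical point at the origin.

A = [[4,0],[4,6]]; det(A-λI) = λ^2 - 10λ + 24.
λ = 6, 4: both positive.

unstable node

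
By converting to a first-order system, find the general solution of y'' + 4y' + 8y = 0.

Let x_1 = y, x_2 = y'. Then x_1' = x_2 and x_2' = -8x_1 - 4x_2.
A = [[0,1],[-8,-4]]; det(A-λI) = λ^2 + 4λ + 8.
Eigenvalues λ = -2 ± 2i.

y(t) = c_1e^(-2t)cos(2t) + c_2e^(-2t)sin(2t)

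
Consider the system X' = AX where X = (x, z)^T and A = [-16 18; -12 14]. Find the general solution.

x(t) = 3C_1e^(-4t) + C_2e^(2t), z(t) = 2C_1e^(-4t) + C_2e^(2t)

Coefficient matrix A = [[-16, 18], [-12, 14]].
Characteristic polynomial det(A - λI) = λ^2 + 2λ - 8 = 0.
Eigenvalues λ = -4, 2.
For λ=-4: (A-λI) row 1 is [-12, 18], so an eigenvector is (3, 2).
For λ=2: (A-λI) row 1 is [-18, 18], so an eigenvector is (1, 1).
General solution: C_1e^(-4t)(3,2) + C_2e^(2t)(1,1).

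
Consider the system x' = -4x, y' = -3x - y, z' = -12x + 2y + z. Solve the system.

Coefficient matrix A = [[-4, 0, 0], [-3, -1, 0], [-12, 2, 1]].
det(A - λI) = 0 gives eigenvalues λ = -4, -1, 1.
For λ=-4: eigenvector (1,1,2).
For λ=-1: eigenvector (0,1,-1).
For λ=1: eigenvector (0,0,1).
General solution: K_1e^(-4t)(1,1,2) + K_2e^(-t)(0,1,-1) + K_3e^(t)(0,0,1).

x(t) = K_1e^(-4t), y(t) = K_1e^(-4t) + K_2e^(-t), z(t) = 2K_1e^(-4t) - K_2e^(-t) + K_3e^(t)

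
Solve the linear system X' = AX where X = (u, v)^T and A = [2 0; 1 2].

u(t) = C_2e^(2t), v(t) = C_1e^(2t) + C_2te^(2t) + 2C_2e^(2t)

Coefficient matrix A = [[2, 0], [1, 2]].
Characteristic polynomial det(A - λI) = λ^2 - 4λ + 4 = 0.
Single eigenvalue λ = 2 with algebraic multiplicity 2.
Eigenvector v = (0,1); generalized eigenvector w with (A-λI)w=v is (1,2).
General solution: e^(2t)[C_1·v + C_2·(t·v + w)].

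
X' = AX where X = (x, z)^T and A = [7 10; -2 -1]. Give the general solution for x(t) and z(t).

Coefficient matrix A = [[7, 10], [-2, -1]].
Characteristic polynomial det(A - λI) = λ^2 - 6λ + 13 = 0.
Eigenvalues λ = 3 ± 2i (complex conjugate pair).
For λ=3+2i: an eigenvector is (2,-1) - i(-1,0) = (2 + i, -1).
A real fundamental pair from Re and Im of e^((3+2i)t)v: X_1 = e^(3t)(cos(2t)·(2,-1) + sin(2t)·(-1,0)), X_2 = e^(3t)(sin(2t)·(2,-1) - cos(2t)·(-1,0)).
General solution: C_1X_1 + C_2X_2.

x(t) = -C_1e^(3t)sin(2t) + 2C_1e^(3t)cos(2t) + 2C_2e^(3t)sin(2t) + C_2e^(3t)cos(2t), z(t) = -C_1e^(3t)cos(2t) - C_2e^(3t)sin(2t)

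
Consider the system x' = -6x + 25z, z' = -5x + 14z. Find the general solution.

Coefficient matrix A = [[-6, 25], [-5, 14]].
Characteristic polynomial det(A - λI) = λ^2 - 8λ + 41 = 0.
Eigenvalues λ = 4 ± 5i (complex conjugate pair).
For λ=4+5i: an eigenvector is (2,1) - i(1,0) = (2 - i, 1).
A real fundamental pair from Re and Im of e^((4+5i)t)v: X_1 = e^(4t)(cos(5t)·(2,1) + sin(5t)·(1,0)), X_2 = e^(4t)(sin(5t)·(2,1) - cos(5t)·(1,0)).
General solution: c_1X_1 + c_2X_2.

x(t) = c_1e^(4t)sin(5t) + 2c_1e^(4t)cos(5t) + 2c_2e^(4t)sin(5t) - c_2e^(4t)cos(5t), z(t) = c_1e^(4t)cos(5t) + c_2e^(4t)sin(5t)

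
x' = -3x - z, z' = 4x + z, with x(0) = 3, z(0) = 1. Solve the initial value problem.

x(t) = -7te^(-t) + 3e^(-t), z(t) = 14te^(-t) + e^(-t)

Coefficient matrix A = [[-3, -1], [4, 1]].
Characteristic polynomial det(A - λI) = λ^2 + 2λ + 1 = 0.
Single eigenvalue λ = -1 with algebraic multiplicity 2.
Eigenvector v = (-1,2); generalized eigenvector w with (A-λI)w=v is (2,-3).
General solution: e^(-t)[c_1·v + c_2·(t·v + w)].
Applying x(0)=3, z(0)=1 gives c_1=11, c_2=7.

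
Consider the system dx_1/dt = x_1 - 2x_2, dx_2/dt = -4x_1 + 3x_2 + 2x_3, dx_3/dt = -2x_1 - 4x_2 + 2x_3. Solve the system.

x_1(t) = 4C_1e^(2t) - C_2e^(3t) + C_3e^(t), x_2(t) = -2C_1e^(2t) + C_2e^(3t), x_3(t) = 9C_1e^(2t) - 2C_2e^(3t) + 2C_3e^(t)

Coefficient matrix A = [[1, -2, 0], [-4, 3, 2], [-2, -4, 2]].
det(A - λI) = 0 gives eigenvalues λ = 2, 3, 1.
For λ=2: eigenvector (4,-2,9).
For λ=3: eigenvector (-1,1,-2).
For λ=1: eigenvector (1,0,2).
General solution: C_1e^(2t)(4,-2,9) + C_2e^(3t)(-1,1,-2) + C_3e^(t)(1,0,2).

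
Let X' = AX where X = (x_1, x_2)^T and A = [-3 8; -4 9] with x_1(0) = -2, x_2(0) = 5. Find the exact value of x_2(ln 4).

12260

A = [[-3,8],[-4,9]]; eigenvalues λ = 5, 1.
Eigenvectors: (1,1) for λ=5, (2,1) for λ=1.
From the initial condition, c_1 = 12, c_2 = -7.
x_2(ln 4) = (12)(4^5)(1) + (-7)(4^1)(1) = 12260.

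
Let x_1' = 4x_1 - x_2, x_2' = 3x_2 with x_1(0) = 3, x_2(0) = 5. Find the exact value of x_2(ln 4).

320

A = [[4,-1],[0,3]]; eigenvalues λ = 4, 3.
Eigenvectors: (-1,0) for λ=4, (1,1) for λ=3.
From the initial condition, c_1 = 2, c_2 = 5.
x_2(ln 4) = (2)(4^4)(0) + (5)(4^3)(1) = 320.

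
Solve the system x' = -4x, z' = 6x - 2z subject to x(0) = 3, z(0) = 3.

Coefficient matrix A = [[-4, 0], [6, -2]].
Characteristic polynomial det(A - λI) = λ^2 + 6λ + 8 = 0.
Eigenvalues λ = -4, -2.
For λ=-4: (A-λI) row 2 is [6, 2], so an eigenvector is (1, -3).
For λ=-2: (A-λI) row 1 is [-2, 0], so an eigenvector is (0, -1).
General solution: C_1e^(-4t)(1,-3) + C_2e^(-2t)(0,-1).
Applying x(0)=3, z(0)=3 gives C_1=3, C_2=-12.

x(t) = 3e^(-4t), z(t) = 12e^(-2t) - 9e^(-4t)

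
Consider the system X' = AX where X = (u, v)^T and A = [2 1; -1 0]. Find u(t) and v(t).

u(t) = -C_1e^(t) - C_2te^(t) - 2C_2e^(t), v(t) = C_1e^(t) + C_2te^(t) + C_2e^(t)

Coefficient matrix A = [[2, 1], [-1, 0]].
Characteristic polynomial det(A - λI) = λ^2 - 2λ + 1 = 0.
Single eigenvalue λ = 1 with algebraic multiplicity 2.
Eigenvector v = (-1,1); generalized eigenvector w with (A-λI)w=v is (-2,1).
General solution: e^(t)[C_1·v + C_2·(t·v + w)].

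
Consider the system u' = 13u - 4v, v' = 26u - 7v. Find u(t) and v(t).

u(t) = -C_1e^(3t)sin(2t) - C_1e^(3t)cos(2t) - C_2e^(3t)sin(2t) + C_2e^(3t)cos(2t), v(t) = -3C_1e^(3t)sin(2t) - 2C_1e^(3t)cos(2t) - 2C_2e^(3t)sin(2t) + 3C_2e^(3t)cos(2t)

Coefficient matrix A = [[13, -4], [26, -7]].
Characteristic polynomial det(A - λI) = λ^2 - 6λ + 13 = 0.
Eigenvalues λ = 3 ± 2i (complex conjugate pair).
For λ=3+2i: an eigenvector is (-1,-2) - i(-1,-3) = (-1 + i, -2 + 3i).
A real fundamental pair from Re and Im of e^((3+2i)t)v: X_1 = e^(3t)(cos(2t)·(-1,-2) + sin(2t)·(-1,-3)), X_2 = e^(3t)(sin(2t)·(-1,-2) - cos(2t)·(-1,-3)).
General solution: C_1X_1 + C_2X_2.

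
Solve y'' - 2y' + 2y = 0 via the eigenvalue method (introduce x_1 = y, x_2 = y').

Let x_1 = y, x_2 = y'. Then x_1' = x_2 and x_2' = -2x_1 + 2x_2.
A = [[0,1],[-2,2]]; det(A-λI) = λ^2 - 2λ + 2.
Eigenvalues λ = 1 ± i.

y(t) = c_1e^(t)cos(t) + c_2e^(t)sin(t)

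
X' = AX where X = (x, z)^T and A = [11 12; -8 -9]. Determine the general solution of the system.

Coefficient matrix A = [[11, 12], [-8, -9]].
Characteristic polynomial det(A - λI) = λ^2 - 2λ - 3 = 0.
Eigenvalues λ = -1, 3.
For λ=-1: (A-λI) row 1 is [12, 12], so an eigenvector is (1, -1).
For λ=3: (A-λI) row 1 is [8, 12], so an eigenvector is (-3, 2).
General solution: C_1e^(-t)(1,-1) + C_2e^(3t)(-3,2).

x(t) = C_1e^(-t) - 3C_2e^(3t), z(t) = -C_1e^(-t) + 2C_2e^(3t)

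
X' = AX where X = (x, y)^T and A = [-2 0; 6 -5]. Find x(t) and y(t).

Coefficient matrix A = [[-2, 0], [6, -5]].
Characteristic polynomial det(A - λI) = λ^2 + 7λ + 10 = 0.
Eigenvalues λ = -2, -5.
For λ=-2: (A-λI) row 2 is [6, -3], so an eigenvector is (-1, -2).
For λ=-5: (A-λI) row 1 is [3, 0], so an eigenvector is (0, -1).
General solution: K_1e^(-2t)(-1,-2) + K_2e^(-5t)(0,-1).

x(t) = -K_1e^(-2t), y(t) = -2K_1e^(-2t) - K_2e^(-5t)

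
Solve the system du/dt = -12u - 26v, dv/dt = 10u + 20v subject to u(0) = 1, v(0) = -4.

Coefficient matrix A = [[-12, -26], [10, 20]].
Characteristic polynomial det(A - λI) = λ^2 - 8λ + 20 = 0.
Eigenvalues λ = 4 ± 2i (complex conjugate pair).
For λ=4+2i: an eigenvector is (-2,1) - i(3,-2) = (-2 - 3i, 1 + 2i).
A real fundamental pair from Re and Im of e^((4+2i)t)v: X_1 = e^(4t)(cos(2t)·(-2,1) + sin(2t)·(3,-2)), X_2 = e^(4t)(sin(2t)·(-2,1) - cos(2t)·(3,-2)).
General solution: C_1X_1 + C_2X_2.
Applying u(0)=1, v(0)=-4 gives C_1=10, C_2=-7.

u(t) = 44e^(4t)sin(2t) + e^(4t)cos(2t), v(t) = -27e^(4t)sin(2t) - 4e^(4t)cos(2t)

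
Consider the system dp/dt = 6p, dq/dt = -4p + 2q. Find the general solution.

p(t) = -C_1e^(6t), q(t) = C_1e^(6t) + C_2e^(2t)

Coefficient matrix A = [[6, 0], [-4, 2]].
Characteristic polynomial det(A - λI) = λ^2 - 8λ + 12 = 0.
Eigenvalues λ = 6, 2.
For λ=6: (A-λI) row 2 is [-4, -4], so an eigenvector is (-1, 1).
For λ=2: (A-λI) row 1 is [4, 0], so an eigenvector is (0, 1).
General solution: C_1e^(6t)(-1,1) + C_2e^(2t)(0,1).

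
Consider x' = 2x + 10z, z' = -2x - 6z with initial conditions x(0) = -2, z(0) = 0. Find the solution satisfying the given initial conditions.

Coefficient matrix A = [[2, 10], [-2, -6]].
Characteristic polynomial det(A - λI) = λ^2 + 4λ + 8 = 0.
Eigenvalues λ = -2 ± 2i (complex conjugate pair).
For λ=-2+2i: an eigenvector is (2,-1) - i(-1,0) = (2 + i, -1).
A real fundamental pair from Re and Im of e^((-2+2i)t)v: X_1 = e^(-2t)(cos(2t)·(2,-1) + sin(2t)·(-1,0)), X_2 = e^(-2t)(sin(2t)·(2,-1) - cos(2t)·(-1,0)).
General solution: C_1X_1 + C_2X_2.
Applying x(0)=-2, z(0)=0 gives C_1=0, C_2=-2.

x(t) = -4e^(-2t)sin(2t) - 2e^(-2t)cos(2t), z(t) = 2e^(-2t)sin(2t)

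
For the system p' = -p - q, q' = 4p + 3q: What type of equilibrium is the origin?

unstable improper node

A = [[-1,-1],[4,3]]; det(A-λI) = λ^2 - 2λ + 1.
repeated λ = 1 with a single eigenvector.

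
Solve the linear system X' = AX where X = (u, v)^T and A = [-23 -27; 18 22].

Coefficient matrix A = [[-23, -27], [18, 22]].
Characteristic polynomial det(A - λI) = λ^2 + λ - 20 = 0.
Eigenvalues λ = 4, -5.
For λ=4: (A-λI) row 1 is [-27, -27], so an eigenvector is (-1, 1).
For λ=-5: (A-λI) row 1 is [-18, -27], so an eigenvector is (-3, 2).
General solution: K_1e^(4t)(-1,1) + K_2e^(-5t)(-3,2).

u(t) = -K_1e^(4t) - 3K_2e^(-5t), v(t) = K_1e^(4t) + 2K_2e^(-5t)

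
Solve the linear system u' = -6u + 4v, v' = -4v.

u(t) = -2K_1e^(-4t) - K_2e^(-6t), v(t) = -K_1e^(-4t)

Coefficient matrix A = [[-6, 4], [0, -4]].
Characteristic polynomial det(A - λI) = λ^2 + 10λ + 24 = 0.
Eigenvalues λ = -4, -6.
For λ=-4: (A-λI) row 1 is [-2, 4], so an eigenvector is (-2, -1).
For λ=-6: (A-λI) row 1 is [0, 4], so an eigenvector is (-1, 0).
General solution: K_1e^(-4t)(-2,-1) + K_2e^(-6t)(-1,0).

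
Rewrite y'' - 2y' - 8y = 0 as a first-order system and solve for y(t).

Let x_1 = y, x_2 = y'. Then x_1' = x_2 and x_2' = 8x_1 + 2x_2.
A = [[0,1],[8,2]]; det(A-λI) = λ^2 - 2λ - 8.
Eigenvalues λ = 4, -2 with eigenvectors (1,4), (1,-2).

y(t) = c_1e^(4t) + c_2e^(-2t)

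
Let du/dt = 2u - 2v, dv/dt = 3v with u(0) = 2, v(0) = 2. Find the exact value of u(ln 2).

-8

A = [[2,-2],[0,3]]; eigenvalues λ = 2, 3.
Eigenvectors: (-1,0) for λ=2, (2,-1) for λ=3.
From the initial condition, c_1 = -6, c_2 = -2.
u(ln 2) = (-6)(2^2)(-1) + (-2)(2^3)(2) = -8.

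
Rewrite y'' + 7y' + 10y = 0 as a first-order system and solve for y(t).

y(t) = c_1e^(-5t) + c_2e^(-2t)

Let x_1 = y, x_2 = y'. Then x_1' = x_2 and x_2' = -10x_1 - 7x_2.
A = [[0,1],[-10,-7]]; det(A-λI) = λ^2 + 7λ + 10.
Eigenvalues λ = -5, -2 with eigenvectors (1,-5), (1,-2).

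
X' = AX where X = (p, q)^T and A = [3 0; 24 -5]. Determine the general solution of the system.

p(t) = -C_2e^(3t), q(t) = -C_1e^(-5t) - 3C_2e^(3t)

Coefficient matrix A = [[3, 0], [24, -5]].
Characteristic polynomial det(A - λI) = λ^2 + 2λ - 15 = 0.
Eigenvalues λ = -5, 3.
For λ=-5: (A-λI) row 1 is [8, 0], so an eigenvector is (0, -1).
For λ=3: (A-λI) row 2 is [24, -8], so an eigenvector is (-1, -3).
General solution: C_1e^(-5t)(0,-1) + C_2e^(3t)(-1,-3).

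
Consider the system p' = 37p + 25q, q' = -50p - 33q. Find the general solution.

p(t) = -C_1e^(2t)sin(5t) + 2C_1e^(2t)cos(5t) + 2C_2e^(2t)sin(5t) + C_2e^(2t)cos(5t), q(t) = C_1e^(2t)sin(5t) - 3C_1e^(2t)cos(5t) - 3C_2e^(2t)sin(5t) - C_2e^(2t)cos(5t)

Coefficient matrix A = [[37, 25], [-50, -33]].
Characteristic polynomial det(A - λI) = λ^2 - 4λ + 29 = 0.
Eigenvalues λ = 2 ± 5i (complex conjugate pair).
For λ=2+5i: an eigenvector is (2,-3) - i(-1,1) = (2 + i, -3 - i).
A real fundamental pair from Re and Im of e^((2+5i)t)v: X_1 = e^(2t)(cos(5t)·(2,-3) + sin(5t)·(-1,1)), X_2 = e^(2t)(sin(5t)·(2,-3) - cos(5t)·(-1,1)).
General solution: C_1X_1 + C_2X_2.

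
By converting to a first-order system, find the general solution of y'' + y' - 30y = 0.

y(t) = K_1e^(5t) + K_2e^(-6t)

Let x_1 = y, x_2 = y'. Then x_1' = x_2 and x_2' = 30x_1 - x_2.
A = [[0,1],[30,-1]]; det(A-λI) = λ^2 + λ - 30.
Eigenvalues λ = 5, -6 with eigenvectors (1,5), (1,-6).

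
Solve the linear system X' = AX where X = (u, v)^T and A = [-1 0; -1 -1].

Coefficient matrix A = [[-1, 0], [-1, -1]].
Characteristic polynomial det(A - λI) = λ^2 + 2λ + 1 = 0.
Single eigenvalue λ = -1 with algebraic multiplicity 2.
Eigenvector v = (0,1); generalized eigenvector w with (A-λI)w=v is (-1,2).
General solution: e^(-t)[c_1·v + c_2·(t·v + w)].

u(t) = -c_2e^(-t), v(t) = c_1e^(-t) + c_2te^(-t) + 2c_2e^(-t)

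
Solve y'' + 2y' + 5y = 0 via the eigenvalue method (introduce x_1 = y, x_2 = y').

y(t) = c_1e^(-t)cos(2t) + c_2e^(-t)sin(2t)

Let x_1 = y, x_2 = y'. Then x_1' = x_2 and x_2' = -5x_1 - 2x_2.
A = [[0,1],[-5,-2]]; det(A-λI) = λ^2 + 2λ + 5.
Eigenvalues λ = -1 ± 2i.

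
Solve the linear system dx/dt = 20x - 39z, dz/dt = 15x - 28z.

Coefficient matrix A = [[20, -39], [15, -28]].
Characteristic polynomial det(A - λI) = λ^2 + 8λ + 25 = 0.
Eigenvalues λ = -4 ± 3i (complex conjugate pair).
For λ=-4+3i: an eigenvector is (-3,-2) - i(2,1) = (-3 - 2i, -2 - i).
A real fundamental pair from Re and Im of e^((-4+3i)t)v: X_1 = e^(-4t)(cos(3t)·(-3,-2) + sin(3t)·(2,1)), X_2 = e^(-4t)(sin(3t)·(-3,-2) - cos(3t)·(2,1)).
General solution: C_1X_1 + C_2X_2.

x(t) = 2C_1e^(-4t)sin(3t) - 3C_1e^(-4t)cos(3t) - 3C_2e^(-4t)sin(3t) - 2C_2e^(-4t)cos(3t), z(t) = C_1e^(-4t)sin(3t) - 2C_1e^(-4t)cos(3t) - 2C_2e^(-4t)sin(3t) - C_2e^(-4t)cos(3t)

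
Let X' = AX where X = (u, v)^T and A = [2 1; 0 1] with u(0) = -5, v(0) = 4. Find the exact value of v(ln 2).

A = [[2,1],[0,1]]; eigenvalues λ = 2, 1.
Eigenvectors: (-1,0) for λ=2, (1,-1) for λ=1.
From the initial condition, c_1 = 1, c_2 = -4.
v(ln 2) = (1)(2^2)(0) + (-4)(2^1)(-1) = 8.

8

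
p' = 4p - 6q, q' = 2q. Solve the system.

Coefficient matrix A = [[4, -6], [0, 2]].
Characteristic polynomial det(A - λI) = λ^2 - 6λ + 8 = 0.
Eigenvalues λ = 4, 2.
For λ=4: (A-λI) row 1 is [0, -6], so an eigenvector is (-1, 0).
For λ=2: (A-λI) row 1 is [2, -6], so an eigenvector is (3, 1).
General solution: C_1e^(4t)(-1,0) + C_2e^(2t)(3,1).

p(t) = -C_1e^(4t) + 3C_2e^(2t), q(t) = C_2e^(2t)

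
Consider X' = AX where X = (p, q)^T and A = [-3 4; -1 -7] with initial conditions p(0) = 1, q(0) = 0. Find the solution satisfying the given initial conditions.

Coefficient matrix A = [[-3, 4], [-1, -7]].
Characteristic polynomial det(A - λI) = λ^2 + 10λ + 25 = 0.
Single eigenvalue λ = -5 with algebraic multiplicity 2.
Eigenvector v = (2,-1); generalized eigenvector w with (A-λI)w=v is (3,-1).
General solution: e^(-5t)[K_1·v + K_2·(t·v + w)].
Applying p(0)=1, q(0)=0 gives K_1=-1, K_2=1.

p(t) = 2te^(-5t) + e^(-5t), q(t) = -te^(-5t)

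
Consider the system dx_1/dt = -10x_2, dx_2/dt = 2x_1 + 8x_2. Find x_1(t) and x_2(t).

Coefficient matrix A = [[0, -10], [2, 8]].
Characteristic polynomial det(A - λI) = λ^2 - 8λ + 20 = 0.
Eigenvalues λ = 4 ± 2i (complex conjugate pair).
For λ=4+2i: an eigenvector is (1,0) - i(-2,1) = (1 + 2i, 0 - i).
A real fundamental pair from Re and Im of e^((4+2i)t)v: X_1 = e^(4t)(cos(2t)·(1,0) + sin(2t)·(-2,1)), X_2 = e^(4t)(sin(2t)·(1,0) - cos(2t)·(-2,1)).
General solution: C_1X_1 + C_2X_2.

x_1(t) = -2C_1e^(4t)sin(2t) + C_1e^(4t)cos(2t) + C_2e^(4t)sin(2t) + 2C_2e^(4t)cos(2t), x_2(t) = C_1e^(4t)sin(2t) - C_2e^(4t)cos(2t)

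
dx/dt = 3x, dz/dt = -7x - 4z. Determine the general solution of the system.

x(t) = K_1e^(3t), z(t) = -K_1e^(3t) + K_2e^(-4t)

Coefficient matrix A = [[3, 0], [-7, -4]].
Characteristic polynomial det(A - λI) = λ^2 + λ - 12 = 0.
Eigenvalues λ = 3, -4.
For λ=3: (A-λI) row 2 is [-7, -7], so an eigenvector is (1, -1).
For λ=-4: (A-λI) row 1 is [7, 0], so an eigenvector is (0, 1).
General solution: K_1e^(3t)(1,-1) + K_2e^(-4t)(0,1).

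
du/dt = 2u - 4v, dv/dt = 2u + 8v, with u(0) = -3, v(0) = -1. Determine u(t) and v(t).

u(t) = 5e^(6t) - 8e^(4t), v(t) = -5e^(6t) + 4e^(4t)

Coefficient matrix A = [[2, -4], [2, 8]].
Characteristic polynomial det(A - λI) = λ^2 - 10λ + 24 = 0.
Eigenvalues λ = 4, 6.
For λ=4: (A-λI) row 1 is [-2, -4], so an eigenvector is (2, -1).
For λ=6: (A-λI) row 1 is [-4, -4], so an eigenvector is (1, -1).
General solution: K_1e^(4t)(2,-1) + K_2e^(6t)(1,-1).
Applying u(0)=-3, v(0)=-1 gives K_1=-4, K_2=5.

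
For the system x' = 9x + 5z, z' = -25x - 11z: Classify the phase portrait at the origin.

stable spiral

A = [[9,5],[-25,-11]]; det(A-λI) = λ^2 + 2λ + 26.
λ = -1 ± 5i: negative real part.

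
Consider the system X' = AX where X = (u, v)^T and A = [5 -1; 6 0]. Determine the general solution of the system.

Coefficient matrix A = [[5, -1], [6, 0]].
Characteristic polynomial det(A - λI) = λ^2 - 5λ + 6 = 0.
Eigenvalues λ = 2, 3.
For λ=2: (A-λI) row 1 is [3, -1], so an eigenvector is (1, 3).
For λ=3: (A-λI) row 1 is [2, -1], so an eigenvector is (-1, -2).
General solution: C_1e^(2t)(1,3) + C_2e^(3t)(-1,-2).

u(t) = C_1e^(2t) - C_2e^(3t), v(t) = 3C_1e^(2t) - 2C_2e^(3t)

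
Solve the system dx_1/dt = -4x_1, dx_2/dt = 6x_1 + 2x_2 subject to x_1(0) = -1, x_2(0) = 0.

Coefficient matrix A = [[-4, 0], [6, 2]].
Characteristic polynomial det(A - λI) = λ^2 + 2λ - 8 = 0.
Eigenvalues λ = 2, -4.
For λ=2: (A-λI) row 1 is [-6, 0], so an eigenvector is (0, 1).
For λ=-4: (A-λI) row 2 is [6, 6], so an eigenvector is (-1, 1).
General solution: C_1e^(2t)(0,1) + C_2e^(-4t)(-1,1).
Applying x_1(0)=-1, x_2(0)=0 gives C_1=-1, C_2=1.

x_1(t) = -e^(-4t), x_2(t) = -e^(2t) + e^(-4t)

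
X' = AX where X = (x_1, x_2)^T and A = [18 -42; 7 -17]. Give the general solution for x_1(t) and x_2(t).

Coefficient matrix A = [[18, -42], [7, -17]].
Characteristic polynomial det(A - λI) = λ^2 - λ - 12 = 0.
Eigenvalues λ = -3, 4.
For λ=-3: (A-λI) row 1 is [21, -42], so an eigenvector is (-2, -1).
For λ=4: (A-λI) row 1 is [14, -42], so an eigenvector is (3, 1).
General solution: C_1e^(-3t)(-2,-1) + C_2e^(4t)(3,1).

x_1(t) = -2C_1e^(-3t) + 3C_2e^(4t), x_2(t) = -C_1e^(-3t) + C_2e^(4t)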